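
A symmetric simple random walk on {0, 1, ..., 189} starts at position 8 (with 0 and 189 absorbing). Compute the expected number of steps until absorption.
E[τ | X_0 = 8] = 1448

Let v_k = E[τ | X_0 = k]. Boundary: v_0 = v_189 = 0. Recurrence: v_k = 1 + (v_{k-1} + v_{k+1})/2 for 1 ≤ k ≤ 188. The particular solution to v_k − (v_{k-1} + v_{k+1})/2 = 1 is v_k = −k^2. Adding homogeneous solution A + B k and matching boundaries gives v_k = k (189 − k). Substituting k = 8: v_8 = 8 · 181 = 1448.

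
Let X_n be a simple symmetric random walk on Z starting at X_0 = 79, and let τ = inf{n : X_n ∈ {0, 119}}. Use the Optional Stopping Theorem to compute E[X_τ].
E[X_τ] = 79

X_n is a martingale and τ is a bounded-mean stopping time (indeed τ is finite a.s. with bounded expectation since the walk is in a bounded region). By the OST, E[X_τ] = E[X_0] = 79. Equivalently: E[X_τ] = 119 · P(hit 119 first) + 0 · P(hit 0 first) = 119 · (79/119) = 79.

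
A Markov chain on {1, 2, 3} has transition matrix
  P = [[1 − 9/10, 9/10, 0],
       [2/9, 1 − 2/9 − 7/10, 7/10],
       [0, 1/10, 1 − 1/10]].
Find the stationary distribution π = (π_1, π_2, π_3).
π = (5/167, 81/668, 567/668)

This is a birth-death chain on three states, which satisfies detailed balance: π_1 · P_{12} = π_2 · P_{21} and π_2 · P_{23} = π_3 · P_{32}.
From π_1 · 9/10 = π_2 · 2/9: π_2/π_1 = (9/10)/(2/9) = 81/20.
From π_2 · 7/10 = π_3 · 1/10: π_3/π_2 = (7/10)/(1/10) = 7.
Take π_1 proportional to 1; then unnormalized π = (1, 81/20, 567/20). Normalize by dividing by the sum 167/5:
  π = (5/167, 81/668, 567/668).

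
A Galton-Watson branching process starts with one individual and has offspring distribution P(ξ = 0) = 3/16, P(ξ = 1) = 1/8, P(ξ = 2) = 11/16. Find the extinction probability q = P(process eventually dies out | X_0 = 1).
q = 3/11

The pgf is f(s) = 3/16 + 1/8·s + 11/16·s². The extinction probability q is the smallest fixed point of f in [0, 1]. Setting s = f(s):
  11/16·s² + (1/8 − 1)·s + 3/16 = 0
  11/16·s² − (3/16 + 11/16)·s + 3/16 = 0
which factors as (s − 1)·(11/16·s − 3/16) = 0, giving roots s = 1 and s = (3/16)/(11/16) = 3/11.
Mean offspring μ = 1/8 + 2·11/16 = 3/2 > 1 (supercritical), so q < 1. The extinction probability is the smaller root: q = (3/16)/(11/16) = 3/11.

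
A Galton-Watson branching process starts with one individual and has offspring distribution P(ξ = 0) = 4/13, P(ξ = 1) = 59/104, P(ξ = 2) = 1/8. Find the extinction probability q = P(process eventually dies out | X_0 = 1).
q = 1

Mean offspring μ = 0·4/13 + 1·59/104 + 2·1/8 = 85/104 ≤ 1. For μ ≤ 1 with offspring not concentrated at 1, the Galton-Watson process goes extinct almost surely, so q = 1.
(Algebraic check: The pgf is f(s) = 4/13 + 59/104·s + 1/8·s². The extinction probability q is the smallest fixed point of f in [0, 1]. Setting s = f(s):
  1/8·s² + (59/104 − 1)·s + 4/13 = 0
  1/8·s² − (4/13 + 1/8)·s + 4/13 = 0
which factors as (s − 1)·(1/8·s − 4/13) = 0, giving roots s = 1 and s = (4/13)/(1/8) = 32/13. Since 32/13 ≥ 1, the smallest root in [0, 1] is s = 1.)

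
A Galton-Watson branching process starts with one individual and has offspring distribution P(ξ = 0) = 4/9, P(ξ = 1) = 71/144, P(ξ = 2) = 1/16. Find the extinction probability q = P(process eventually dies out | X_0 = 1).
q = 1

Mean offspring μ = 0·4/9 + 1·71/144 + 2·1/16 = 89/144 ≤ 1. For μ ≤ 1 with offspring not concentrated at 1, the Galton-Watson process goes extinct almost surely, so q = 1.
(Algebraic check: The pgf is f(s) = 4/9 + 71/144·s + 1/16·s². The extinction probability q is the smallest fixed point of f in [0, 1]. Setting s = f(s):
  1/16·s² + (71/144 − 1)·s + 4/9 = 0
  1/16·s² − (4/9 + 1/16)·s + 4/9 = 0
which factors as (s − 1)·(1/16·s − 4/9) = 0, giving roots s = 1 and s = (4/9)/(1/16) = 64/9. Since 64/9 ≥ 1, the smallest root in [0, 1] is s = 1.)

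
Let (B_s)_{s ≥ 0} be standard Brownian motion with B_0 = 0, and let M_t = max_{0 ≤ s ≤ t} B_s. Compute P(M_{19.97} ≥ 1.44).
P(M_{19.97} ≥ 1.44) = 2·P(B_{19.97} ≥ 1.44) = 2(1 − Φ(1.44/√19.97)) ≈ 0.7473

By the reflection principle for Brownian motion, P(M_t ≥ a) = 2 · P(B_t ≥ a) for a ≥ 0. Since B_t ~ N(0, t), P(B_t ≥ 1.44) = 1 − Φ(1.44/√t) = 1 − Φ(1.44/√19.97) = 1 − Φ(0.3222). So
  P(M_{19.97} ≥ 1.44) = 2(1 − Φ(0.3222)) ≈ 0.7473.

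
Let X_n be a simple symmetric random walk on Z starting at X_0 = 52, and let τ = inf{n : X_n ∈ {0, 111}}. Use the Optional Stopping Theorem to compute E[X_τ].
E[X_τ] = 52

X_n is a martingale and τ is a bounded-mean stopping time (indeed τ is finite a.s. with bounded expectation since the walk is in a bounded region). By the OST, E[X_τ] = E[X_0] = 52. Equivalently: E[X_τ] = 111 · P(hit 111 first) + 0 · P(hit 0 first) = 111 · (52/111) = 52.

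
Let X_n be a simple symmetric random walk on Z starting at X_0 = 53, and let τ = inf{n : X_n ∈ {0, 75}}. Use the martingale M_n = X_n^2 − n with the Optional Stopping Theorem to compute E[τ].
E[τ] = 1166

M_n = X_n^2 − n is a martingale (since E[X_{n+1}^2 | F_n] = X_n^2 + 1). By OST (τ has finite mean in a bounded region), E[M_τ] = E[M_0] = X_0^2 − 0 = 53^2 = 2809. Also E[M_τ] = E[X_τ^2] − E[τ]. The walk exits at 0 or 75, with P(hit 75 first) = 53/75, so E[X_τ^2] = 75^2 · 53/75 + 0 = 3975. Thus E[τ] = E[X_τ^2] − E[M_τ] = 3975 − 2809 = 1166 = 53(75 − 53) = 1166.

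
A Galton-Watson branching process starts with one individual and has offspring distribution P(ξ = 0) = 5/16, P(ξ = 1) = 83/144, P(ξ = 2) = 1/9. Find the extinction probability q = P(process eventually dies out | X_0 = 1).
q = 1

Mean offspring μ = 0·5/16 + 1·83/144 + 2·1/9 = 115/144 ≤ 1. For μ ≤ 1 with offspring not concentrated at 1, the Galton-Watson process goes extinct almost surely, so q = 1.
(Algebraic check: The pgf is f(s) = 5/16 + 83/144·s + 1/9·s². The extinction probability q is the smallest fixed point of f in [0, 1]. Setting s = f(s):
  1/9·s² + (83/144 − 1)·s + 5/16 = 0
  1/9·s² − (5/16 + 1/9)·s + 5/16 = 0
which factors as (s − 1)·(1/9·s − 5/16) = 0, giving roots s = 1 and s = (5/16)/(1/9) = 45/16. Since 45/16 ≥ 1, the smallest root in [0, 1] is s = 1.)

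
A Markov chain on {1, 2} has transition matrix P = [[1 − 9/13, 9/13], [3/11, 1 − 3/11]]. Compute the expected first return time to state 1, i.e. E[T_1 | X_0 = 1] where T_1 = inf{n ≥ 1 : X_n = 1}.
E[T_1 | X_0 = 1] = 1/π_1 = 46/13

For an irreducible recurrent Markov chain with stationary distribution π, E[T_i | X_0 = i] = 1/π_i (Kac's formula). Here π_1 = (3/11)/(9/13 + 3/11) = (3/11)/(138/143) = 13/46, so E[T_1 | X_0 = 1] = 1/π_1 = (9/13 + 3/11)/(3/11) = (138/143)/(3/11) = 46/13.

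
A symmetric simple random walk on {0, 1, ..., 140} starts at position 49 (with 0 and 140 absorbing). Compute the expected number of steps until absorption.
E[τ | X_0 = 49] = 4459

Let v_k = E[τ | X_0 = k]. Boundary: v_0 = v_140 = 0. Recurrence: v_k = 1 + (v_{k-1} + v_{k+1})/2 for 1 ≤ k ≤ 139. The particular solution to v_k − (v_{k-1} + v_{k+1})/2 = 1 is v_k = −k^2. Adding homogeneous solution A + B k and matching boundaries gives v_k = k (140 − k). Substituting k = 49: v_49 = 49 · 91 = 4459.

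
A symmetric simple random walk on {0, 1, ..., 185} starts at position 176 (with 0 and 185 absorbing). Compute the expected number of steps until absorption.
E[τ | X_0 = 176] = 1584

Let v_k = E[τ | X_0 = k]. Boundary: v_0 = v_185 = 0. Recurrence: v_k = 1 + (v_{k-1} + v_{k+1})/2 for 1 ≤ k ≤ 184. The particular solution to v_k − (v_{k-1} + v_{k+1})/2 = 1 is v_k = −k^2. Adding homogeneous solution A + B k and matching boundaries gives v_k = k (185 − k). Substituting k = 176: v_176 = 176 · 9 = 1584.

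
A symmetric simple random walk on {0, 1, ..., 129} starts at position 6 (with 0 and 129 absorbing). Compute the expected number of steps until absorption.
E[τ | X_0 = 6] = 738

Let v_k = E[τ | X_0 = k]. Boundary: v_0 = v_129 = 0. Recurrence: v_k = 1 + (v_{k-1} + v_{k+1})/2 for 1 ≤ k ≤ 128. The particular solution to v_k − (v_{k-1} + v_{k+1})/2 = 1 is v_k = −k^2. Adding homogeneous solution A + B k and matching boundaries gives v_k = k (129 − k). Substituting k = 6: v_6 = 6 · 123 = 738.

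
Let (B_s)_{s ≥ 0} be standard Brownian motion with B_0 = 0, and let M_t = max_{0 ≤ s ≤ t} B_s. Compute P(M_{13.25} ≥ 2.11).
P(M_{13.25} ≥ 2.11) = 2·P(B_{13.25} ≥ 2.11) = 2(1 − Φ(2.11/√13.25)) ≈ 0.5621

By the reflection principle for Brownian motion, P(M_t ≥ a) = 2 · P(B_t ≥ a) for a ≥ 0. Since B_t ~ N(0, t), P(B_t ≥ 2.11) = 1 − Φ(2.11/√t) = 1 − Φ(2.11/√13.25) = 1 − Φ(0.5797). So
  P(M_{13.25} ≥ 2.11) = 2(1 − Φ(0.5797)) ≈ 0.5621.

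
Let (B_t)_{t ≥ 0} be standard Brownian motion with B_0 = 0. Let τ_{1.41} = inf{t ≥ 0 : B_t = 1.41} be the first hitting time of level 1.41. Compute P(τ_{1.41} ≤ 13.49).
P(τ_{1.41} ≤ 13.49) = 2(1 − Φ(1.41/√13.49)) = 2(1 − Φ(0.3839)) ≈ 0.7011

By the reflection principle for standard BM, P(τ_b ≤ t) = 2 · P(B_t ≥ b). Since B_t ~ N(0, t), P(B_t ≥ 1.41) = 1 − Φ(1.41/√t) = 1 − Φ(1.41/√13.49) = 1 − Φ(0.3839) ≈ 0.35053. Doubling: P(τ_{1.41} ≤ 13.49) ≈ 2 · 0.35053 = 0.70106 ≈ 0.7011.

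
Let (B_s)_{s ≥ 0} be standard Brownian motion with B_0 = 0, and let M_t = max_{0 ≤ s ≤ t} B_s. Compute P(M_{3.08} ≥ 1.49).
P(M_{3.08} ≥ 1.49) = 2·P(B_{3.08} ≥ 1.49) = 2(1 − Φ(1.49/√3.08)) ≈ 0.3959

By the reflection principle for Brownian motion, P(M_t ≥ a) = 2 · P(B_t ≥ a) for a ≥ 0. Since B_t ~ N(0, t), P(B_t ≥ 1.49) = 1 − Φ(1.49/√t) = 1 − Φ(1.49/√3.08) = 1 − Φ(0.8490). So
  P(M_{3.08} ≥ 1.49) = 2(1 − Φ(0.8490)) ≈ 0.3959.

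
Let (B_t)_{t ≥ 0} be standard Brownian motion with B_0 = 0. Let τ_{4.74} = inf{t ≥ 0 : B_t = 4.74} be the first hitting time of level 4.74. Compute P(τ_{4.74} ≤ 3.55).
P(τ_{4.74} ≤ 3.55) = 2(1 − Φ(4.74/√3.55)) = 2(1 − Φ(2.5157)) ≈ 0.0119

By the reflection principle for standard BM, P(τ_b ≤ t) = 2 · P(B_t ≥ b). Since B_t ~ N(0, t), P(B_t ≥ 4.74) = 1 − Φ(4.74/√t) = 1 − Φ(4.74/√3.55) = 1 − Φ(2.5157) ≈ 0.00594. Doubling: P(τ_{4.74} ≤ 3.55) ≈ 2 · 0.00594 = 0.01188 ≈ 0.0119.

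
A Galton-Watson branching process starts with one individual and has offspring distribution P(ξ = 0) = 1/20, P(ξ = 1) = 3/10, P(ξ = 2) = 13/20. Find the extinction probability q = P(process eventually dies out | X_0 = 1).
q = 1/13

The pgf is f(s) = 1/20 + 3/10·s + 13/20·s². The extinction probability q is the smallest fixed point of f in [0, 1]. Setting s = f(s):
  13/20·s² + (3/10 − 1)·s + 1/20 = 0
  13/20·s² − (1/20 + 13/20)·s + 1/20 = 0
which factors as (s − 1)·(13/20·s − 1/20) = 0, giving roots s = 1 and s = (1/20)/(13/20) = 1/13.
Mean offspring μ = 3/10 + 2·13/20 = 8/5 > 1 (supercritical), so q < 1. The extinction probability is the smaller root: q = (1/20)/(13/20) = 1/13.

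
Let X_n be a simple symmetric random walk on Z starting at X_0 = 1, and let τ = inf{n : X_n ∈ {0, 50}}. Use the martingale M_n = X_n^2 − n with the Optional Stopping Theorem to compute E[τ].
E[τ] = 49

M_n = X_n^2 − n is a martingale (since E[X_{n+1}^2 | F_n] = X_n^2 + 1). By OST (τ has finite mean in a bounded region), E[M_τ] = E[M_0] = X_0^2 − 0 = 1^2 = 1. Also E[M_τ] = E[X_τ^2] − E[τ]. The walk exits at 0 or 50, with P(hit 50 first) = 1/50, so E[X_τ^2] = 50^2 · 1/50 + 0 = 50. Thus E[τ] = E[X_τ^2] − E[M_τ] = 50 − 1 = 49 = 1(50 − 1) = 49.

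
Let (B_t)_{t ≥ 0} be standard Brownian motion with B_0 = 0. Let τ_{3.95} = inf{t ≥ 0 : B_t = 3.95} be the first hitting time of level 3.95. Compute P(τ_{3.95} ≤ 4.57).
P(τ_{3.95} ≤ 4.57) = 2(1 − Φ(3.95/√4.57)) = 2(1 − Φ(1.8477)) ≈ 0.0646

By the reflection principle for standard BM, P(τ_b ≤ t) = 2 · P(B_t ≥ b). Since B_t ~ N(0, t), P(B_t ≥ 3.95) = 1 − Φ(3.95/√t) = 1 − Φ(3.95/√4.57) = 1 − Φ(1.8477) ≈ 0.03232. Doubling: P(τ_{3.95} ≤ 4.57) ≈ 2 · 0.03232 = 0.06464 ≈ 0.0646.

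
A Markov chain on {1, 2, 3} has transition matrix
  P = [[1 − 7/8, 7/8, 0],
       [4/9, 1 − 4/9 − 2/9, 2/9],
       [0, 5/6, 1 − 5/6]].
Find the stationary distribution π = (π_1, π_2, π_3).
π = (160/559, 315/559, 84/559)

This is a birth-death chain on three states, which satisfies detailed balance: π_1 · P_{12} = π_2 · P_{21} and π_2 · P_{23} = π_3 · P_{32}.
From π_1 · 7/8 = π_2 · 4/9: π_2/π_1 = (7/8)/(4/9) = 63/32.
From π_2 · 2/9 = π_3 · 5/6: π_3/π_2 = (2/9)/(5/6) = 4/15.
Take π_1 proportional to 1; then unnormalized π = (1, 63/32, 21/40). Normalize by dividing by the sum 559/160:
  π = (160/559, 315/559, 84/559).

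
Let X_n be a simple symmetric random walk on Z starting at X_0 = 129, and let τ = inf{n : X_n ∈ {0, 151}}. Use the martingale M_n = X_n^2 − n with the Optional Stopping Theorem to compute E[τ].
E[τ] = 2838

M_n = X_n^2 − n is a martingale (since E[X_{n+1}^2 | F_n] = X_n^2 + 1). By OST (τ has finite mean in a bounded region), E[M_τ] = E[M_0] = X_0^2 − 0 = 129^2 = 16641. Also E[M_τ] = E[X_τ^2] − E[τ]. The walk exits at 0 or 151, with P(hit 151 first) = 129/151, so E[X_τ^2] = 151^2 · 129/151 + 0 = 19479. Thus E[τ] = E[X_τ^2] − E[M_τ] = 19479 − 16641 = 2838 = 129(151 − 129) = 2838.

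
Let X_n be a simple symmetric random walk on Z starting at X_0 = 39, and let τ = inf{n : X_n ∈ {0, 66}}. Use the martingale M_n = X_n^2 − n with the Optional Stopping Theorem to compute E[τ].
E[τ] = 1053

M_n = X_n^2 − n is a martingale (since E[X_{n+1}^2 | F_n] = X_n^2 + 1). By OST (τ has finite mean in a bounded region), E[M_τ] = E[M_0] = X_0^2 − 0 = 39^2 = 1521. Also E[M_τ] = E[X_τ^2] − E[τ]. The walk exits at 0 or 66, with P(hit 66 first) = 39/66, so E[X_τ^2] = 66^2 · 39/66 + 0 = 2574. Thus E[τ] = E[X_τ^2] − E[M_τ] = 2574 − 1521 = 1053 = 39(66 − 39) = 1053.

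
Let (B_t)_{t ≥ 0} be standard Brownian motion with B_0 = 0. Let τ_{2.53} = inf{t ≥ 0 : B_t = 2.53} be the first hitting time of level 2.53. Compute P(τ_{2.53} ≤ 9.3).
P(τ_{2.53} ≤ 9.3) = 2(1 − Φ(2.53/√9.3)) = 2(1 − Φ(0.8296)) ≈ 0.4068

By the reflection principle for standard BM, P(τ_b ≤ t) = 2 · P(B_t ≥ b). Since B_t ~ N(0, t), P(B_t ≥ 2.53) = 1 − Φ(2.53/√t) = 1 − Φ(2.53/√9.3) = 1 − Φ(0.8296) ≈ 0.20338. Doubling: P(τ_{2.53} ≤ 9.3) ≈ 2 · 0.20338 = 0.40676 ≈ 0.4068.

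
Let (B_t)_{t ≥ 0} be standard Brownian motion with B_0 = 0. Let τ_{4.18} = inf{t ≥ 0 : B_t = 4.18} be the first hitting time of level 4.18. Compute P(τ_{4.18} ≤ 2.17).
P(τ_{4.18} ≤ 2.17) = 2(1 − Φ(4.18/√2.17)) = 2(1 − Φ(2.8376)) ≈ 0.0045

By the reflection principle for standard BM, P(τ_b ≤ t) = 2 · P(B_t ≥ b). Since B_t ~ N(0, t), P(B_t ≥ 4.18) = 1 − Φ(4.18/√t) = 1 − Φ(4.18/√2.17) = 1 − Φ(2.8376) ≈ 0.00227. Doubling: P(τ_{4.18} ≤ 2.17) ≈ 2 · 0.00227 = 0.00454 ≈ 0.0045.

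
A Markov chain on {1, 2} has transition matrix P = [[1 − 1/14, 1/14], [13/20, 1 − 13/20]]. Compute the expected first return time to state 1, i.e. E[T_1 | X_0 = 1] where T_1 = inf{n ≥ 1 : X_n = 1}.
E[T_1 | X_0 = 1] = 1/π_1 = 101/91

For an irreducible recurrent Markov chain with stationary distribution π, E[T_i | X_0 = i] = 1/π_i (Kac's formula). Here π_1 = (13/20)/(1/14 + 13/20) = (13/20)/(101/140) = 91/101, so E[T_1 | X_0 = 1] = 1/π_1 = (1/14 + 13/20)/(13/20) = (101/140)/(13/20) = 101/91.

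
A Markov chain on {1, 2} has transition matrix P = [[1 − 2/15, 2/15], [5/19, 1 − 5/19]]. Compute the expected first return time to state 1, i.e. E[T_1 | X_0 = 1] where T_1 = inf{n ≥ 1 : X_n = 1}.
E[T_1 | X_0 = 1] = 1/π_1 = 113/75

For an irreducible recurrent Markov chain with stationary distribution π, E[T_i | X_0 = i] = 1/π_i (Kac's formula). Here π_1 = (5/19)/(2/15 + 5/19) = (5/19)/(113/285) = 75/113, so E[T_1 | X_0 = 1] = 1/π_1 = (2/15 + 5/19)/(5/19) = (113/285)/(5/19) = 113/75.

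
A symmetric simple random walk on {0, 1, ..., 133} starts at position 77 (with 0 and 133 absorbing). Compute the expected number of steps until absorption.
E[τ | X_0 = 77] = 4312

Let v_k = E[τ | X_0 = k]. Boundary: v_0 = v_133 = 0. Recurrence: v_k = 1 + (v_{k-1} + v_{k+1})/2 for 1 ≤ k ≤ 132. The particular solution to v_k − (v_{k-1} + v_{k+1})/2 = 1 is v_k = −k^2. Adding homogeneous solution A + B k and matching boundaries gives v_k = k (133 − k). Substituting k = 77: v_77 = 77 · 56 = 4312.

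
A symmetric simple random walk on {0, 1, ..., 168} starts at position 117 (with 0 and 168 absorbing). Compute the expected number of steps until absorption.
E[τ | X_0 = 117] = 5967

Let v_k = E[τ | X_0 = k]. Boundary: v_0 = v_168 = 0. Recurrence: v_k = 1 + (v_{k-1} + v_{k+1})/2 for 1 ≤ k ≤ 167. The particular solution to v_k − (v_{k-1} + v_{k+1})/2 = 1 is v_k = −k^2. Adding homogeneous solution A + B k and matching boundaries gives v_k = k (168 − k). Substituting k = 117: v_117 = 117 · 51 = 5967.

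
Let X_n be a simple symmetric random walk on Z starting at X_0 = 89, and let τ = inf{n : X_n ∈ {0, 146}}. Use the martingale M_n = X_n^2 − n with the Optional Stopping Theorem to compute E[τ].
E[τ] = 5073

M_n = X_n^2 − n is a martingale (since E[X_{n+1}^2 | F_n] = X_n^2 + 1). By OST (τ has finite mean in a bounded region), E[M_τ] = E[M_0] = X_0^2 − 0 = 89^2 = 7921. Also E[M_τ] = E[X_τ^2] − E[τ]. The walk exits at 0 or 146, with P(hit 146 first) = 89/146, so E[X_τ^2] = 146^2 · 89/146 + 0 = 12994. Thus E[τ] = E[X_τ^2] − E[M_τ] = 12994 − 7921 = 5073 = 89(146 − 89) = 5073.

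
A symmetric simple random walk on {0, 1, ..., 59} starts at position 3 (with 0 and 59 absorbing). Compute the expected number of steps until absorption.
E[τ | X_0 = 3] = 168

Let v_k = E[τ | X_0 = k]. Boundary: v_0 = v_59 = 0. Recurrence: v_k = 1 + (v_{k-1} + v_{k+1})/2 for 1 ≤ k ≤ 58. The particular solution to v_k − (v_{k-1} + v_{k+1})/2 = 1 is v_k = −k^2. Adding homogeneous solution A + B k and matching boundaries gives v_k = k (59 − k). Substituting k = 3: v_3 = 3 · 56 = 168.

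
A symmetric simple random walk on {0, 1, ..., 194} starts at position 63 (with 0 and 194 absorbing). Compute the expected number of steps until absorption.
E[τ | X_0 = 63] = 8253

Let v_k = E[τ | X_0 = k]. Boundary: v_0 = v_194 = 0. Recurrence: v_k = 1 + (v_{k-1} + v_{k+1})/2 for 1 ≤ k ≤ 193. The particular solution to v_k − (v_{k-1} + v_{k+1})/2 = 1 is v_k = −k^2. Adding homogeneous solution A + B k and matching boundaries gives v_k = k (194 − k). Substituting k = 63: v_63 = 63 · 131 = 8253.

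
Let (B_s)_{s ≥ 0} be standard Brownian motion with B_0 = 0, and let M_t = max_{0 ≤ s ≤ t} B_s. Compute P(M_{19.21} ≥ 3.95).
P(M_{19.21} ≥ 3.95) = 2·P(B_{19.21} ≥ 3.95) = 2(1 − Φ(3.95/√19.21)) ≈ 0.3675

By the reflection principle for Brownian motion, P(M_t ≥ a) = 2 · P(B_t ≥ a) for a ≥ 0. Since B_t ~ N(0, t), P(B_t ≥ 3.95) = 1 − Φ(3.95/√t) = 1 − Φ(3.95/√19.21) = 1 − Φ(0.9012). So
  P(M_{19.21} ≥ 3.95) = 2(1 − Φ(0.9012)) ≈ 0.3675.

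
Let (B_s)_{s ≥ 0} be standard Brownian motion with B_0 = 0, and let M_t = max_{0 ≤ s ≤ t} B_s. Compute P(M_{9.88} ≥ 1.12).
P(M_{9.88} ≥ 1.12) = 2·P(B_{9.88} ≥ 1.12) = 2(1 − Φ(1.12/√9.88)) ≈ 0.7216

By the reflection principle for Brownian motion, P(M_t ≥ a) = 2 · P(B_t ≥ a) for a ≥ 0. Since B_t ~ N(0, t), P(B_t ≥ 1.12) = 1 − Φ(1.12/√t) = 1 − Φ(1.12/√9.88) = 1 − Φ(0.3563). So
  P(M_{9.88} ≥ 1.12) = 2(1 − Φ(0.3563)) ≈ 0.7216.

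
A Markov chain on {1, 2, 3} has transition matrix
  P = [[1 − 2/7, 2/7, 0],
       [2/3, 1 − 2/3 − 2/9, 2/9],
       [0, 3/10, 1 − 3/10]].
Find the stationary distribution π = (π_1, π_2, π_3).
π = (63/110, 27/110, 2/11)

This is a birth-death chain on three states, which satisfies detailed balance: π_1 · P_{12} = π_2 · P_{21} and π_2 · P_{23} = π_3 · P_{32}.
From π_1 · 2/7 = π_2 · 2/3: π_2/π_1 = (2/7)/(2/3) = 3/7.
From π_2 · 2/9 = π_3 · 3/10: π_3/π_2 = (2/9)/(3/10) = 20/27.
Take π_1 proportional to 1; then unnormalized π = (1, 3/7, 20/63). Normalize by dividing by the sum 110/63:
  π = (63/110, 27/110, 2/11).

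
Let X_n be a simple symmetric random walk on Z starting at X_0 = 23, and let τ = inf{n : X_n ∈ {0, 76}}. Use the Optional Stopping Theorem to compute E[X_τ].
E[X_τ] = 23

X_n is a martingale and τ is a bounded-mean stopping time (indeed τ is finite a.s. with bounded expectation since the walk is in a bounded region). By the OST, E[X_τ] = E[X_0] = 23. Equivalently: E[X_τ] = 76 · P(hit 76 first) + 0 · P(hit 0 first) = 76 · (23/76) = 23.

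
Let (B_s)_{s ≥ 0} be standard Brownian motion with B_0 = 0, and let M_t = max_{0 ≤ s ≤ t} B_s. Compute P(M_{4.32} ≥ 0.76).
P(M_{4.32} ≥ 0.76) = 2·P(B_{4.32} ≥ 0.76) = 2(1 − Φ(0.76/√4.32)) ≈ 0.7146

By the reflection principle for Brownian motion, P(M_t ≥ a) = 2 · P(B_t ≥ a) for a ≥ 0. Since B_t ~ N(0, t), P(B_t ≥ 0.76) = 1 − Φ(0.76/√t) = 1 − Φ(0.76/√4.32) = 1 − Φ(0.3657). So
  P(M_{4.32} ≥ 0.76) = 2(1 − Φ(0.3657)) ≈ 0.7146.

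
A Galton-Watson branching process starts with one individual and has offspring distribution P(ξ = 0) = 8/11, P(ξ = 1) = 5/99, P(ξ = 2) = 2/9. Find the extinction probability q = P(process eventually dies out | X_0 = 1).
q = 1

Mean offspring μ = 0·8/11 + 1·5/99 + 2·2/9 = 49/99 ≤ 1. For μ ≤ 1 with offspring not concentrated at 1, the Galton-Watson process goes extinct almost surely, so q = 1.
(Algebraic check: The pgf is f(s) = 8/11 + 5/99·s + 2/9·s². The extinction probability q is the smallest fixed point of f in [0, 1]. Setting s = f(s):
  2/9·s² + (5/99 − 1)·s + 8/11 = 0
  2/9·s² − (8/11 + 2/9)·s + 8/11 = 0
which factors as (s − 1)·(2/9·s − 8/11) = 0, giving roots s = 1 and s = (8/11)/(2/9) = 36/11. Since 36/11 ≥ 1, the smallest root in [0, 1] is s = 1.)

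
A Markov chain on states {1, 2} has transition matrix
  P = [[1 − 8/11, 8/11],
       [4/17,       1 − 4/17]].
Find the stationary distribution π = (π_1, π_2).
π_1 = 11/45, π_2 = 34/45

Solve πP = π with π_1 + π_2 = 1. From πP = π: π_1 · (1 − 8/11) + π_2 · 4/17 = π_1 ⇒ π_2 · 4/17 = π_1 · 8/11 ⇒ π_2/π_1 = (8/11)/(4/17) = 34/11. Together with π_1 + π_2 = 1:
  π_1 = (4/17)/(8/11 + 4/17) = (4/17)/(180/187) = 11/45,
  π_2 = (8/11)/(8/11 + 4/17) = (8/11)/(180/187) = 34/45.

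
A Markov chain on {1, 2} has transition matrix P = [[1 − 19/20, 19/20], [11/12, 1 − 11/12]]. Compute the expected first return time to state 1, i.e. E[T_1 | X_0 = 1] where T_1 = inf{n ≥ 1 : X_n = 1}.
E[T_1 | X_0 = 1] = 1/π_1 = 112/55

For an irreducible recurrent Markov chain with stationary distribution π, E[T_i | X_0 = i] = 1/π_i (Kac's formula). Here π_1 = (11/12)/(19/20 + 11/12) = (11/12)/(28/15) = 55/112, so E[T_1 | X_0 = 1] = 1/π_1 = (19/20 + 11/12)/(11/12) = (28/15)/(11/12) = 112/55.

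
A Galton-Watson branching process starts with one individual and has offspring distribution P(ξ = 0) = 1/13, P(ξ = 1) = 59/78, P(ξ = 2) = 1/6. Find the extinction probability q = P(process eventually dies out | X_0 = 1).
q = 6/13

The pgf is f(s) = 1/13 + 59/78·s + 1/6·s². The extinction probability q is the smallest fixed point of f in [0, 1]. Setting s = f(s):
  1/6·s² + (59/78 − 1)·s + 1/13 = 0
  1/6·s² − (1/13 + 1/6)·s + 1/13 = 0
which factors as (s − 1)·(1/6·s − 1/13) = 0, giving roots s = 1 and s = (1/13)/(1/6) = 6/13.
Mean offspring μ = 59/78 + 2·1/6 = 85/78 > 1 (supercritical), so q < 1. The extinction probability is the smaller root: q = (1/13)/(1/6) = 6/13.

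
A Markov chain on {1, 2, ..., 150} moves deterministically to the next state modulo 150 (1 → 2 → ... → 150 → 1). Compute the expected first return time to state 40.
E[T_40 | X_0 = 40] = 150

The chain cycles deterministically, so starting at state 40 it returns in exactly 150 steps. Equivalently, the stationary distribution is uniform π_j = 1/150 for every state j, so by Kac's formula E[T_40] = 1/π_40 = 150.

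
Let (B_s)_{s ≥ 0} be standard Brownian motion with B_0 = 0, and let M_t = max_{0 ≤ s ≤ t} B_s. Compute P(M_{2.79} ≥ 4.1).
P(M_{2.79} ≥ 4.1) = 2·P(B_{2.79} ≥ 4.1) = 2(1 − Φ(4.1/√2.79)) ≈ 0.0141

By the reflection principle for Brownian motion, P(M_t ≥ a) = 2 · P(B_t ≥ a) for a ≥ 0. Since B_t ~ N(0, t), P(B_t ≥ 4.1) = 1 − Φ(4.1/√t) = 1 − Φ(4.1/√2.79) = 1 − Φ(2.4546). So
  P(M_{2.79} ≥ 4.1) = 2(1 − Φ(2.4546)) ≈ 0.0141.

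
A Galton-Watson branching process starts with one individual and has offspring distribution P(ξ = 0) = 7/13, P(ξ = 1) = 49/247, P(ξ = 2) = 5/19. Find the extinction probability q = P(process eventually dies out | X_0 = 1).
q = 1

Mean offspring μ = 0·7/13 + 1·49/247 + 2·5/19 = 179/247 ≤ 1. For μ ≤ 1 with offspring not concentrated at 1, the Galton-Watson process goes extinct almost surely, so q = 1.
(Algebraic check: The pgf is f(s) = 7/13 + 49/247·s + 5/19·s². The extinction probability q is the smallest fixed point of f in [0, 1]. Setting s = f(s):
  5/19·s² + (49/247 − 1)·s + 7/13 = 0
  5/19·s² − (7/13 + 5/19)·s + 7/13 = 0
which factors as (s − 1)·(5/19·s − 7/13) = 0, giving roots s = 1 and s = (7/13)/(5/19) = 133/65. Since 133/65 ≥ 1, the smallest root in [0, 1] is s = 1.)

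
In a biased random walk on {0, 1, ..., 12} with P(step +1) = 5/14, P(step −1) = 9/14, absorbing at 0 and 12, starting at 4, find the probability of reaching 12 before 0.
P(hit 12 before 0) = (1 − (9/5)^4) / (1 − (9/5)^12) = 390625/47537971

Let u_k denote P(reach 12 before 0 | start at k). Boundary: u_0 = 0, u_12 = 1. Recurrence: u_k = 5/14·u_{k+1} + 9/14·u_{k-1} for 1 ≤ k ≤ 11. Try u_k = A + B·r^k with r = q/p = (9/14)/(5/14) = 9/5. Substitution satisfies the recurrence; boundary conditions give:
  u_k = (1 − r^k) / (1 − r^N) = (1 − (9/5)^4) / (1 − (9/5)^12) = 390625/47537971.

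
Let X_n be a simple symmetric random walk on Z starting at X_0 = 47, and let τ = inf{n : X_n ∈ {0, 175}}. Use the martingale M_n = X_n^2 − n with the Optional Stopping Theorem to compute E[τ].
E[τ] = 6016

M_n = X_n^2 − n is a martingale (since E[X_{n+1}^2 | F_n] = X_n^2 + 1). By OST (τ has finite mean in a bounded region), E[M_τ] = E[M_0] = X_0^2 − 0 = 47^2 = 2209. Also E[M_τ] = E[X_τ^2] − E[τ]. The walk exits at 0 or 175, with P(hit 175 first) = 47/175, so E[X_τ^2] = 175^2 · 47/175 + 0 = 8225. Thus E[τ] = E[X_τ^2] − E[M_τ] = 8225 − 2209 = 6016 = 47(175 − 47) = 6016.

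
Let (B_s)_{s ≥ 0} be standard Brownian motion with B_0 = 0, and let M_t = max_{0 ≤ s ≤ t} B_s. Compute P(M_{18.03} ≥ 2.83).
P(M_{18.03} ≥ 2.83) = 2·P(B_{18.03} ≥ 2.83) = 2(1 − Φ(2.83/√18.03)) ≈ 0.5051

By the reflection principle for Brownian motion, P(M_t ≥ a) = 2 · P(B_t ≥ a) for a ≥ 0. Since B_t ~ N(0, t), P(B_t ≥ 2.83) = 1 − Φ(2.83/√t) = 1 − Φ(2.83/√18.03) = 1 − Φ(0.6665). So
  P(M_{18.03} ≥ 2.83) = 2(1 − Φ(0.6665)) ≈ 0.5051.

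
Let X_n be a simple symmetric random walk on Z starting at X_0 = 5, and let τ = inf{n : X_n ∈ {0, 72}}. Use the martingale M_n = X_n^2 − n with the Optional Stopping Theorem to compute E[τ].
E[τ] = 335

M_n = X_n^2 − n is a martingale (since E[X_{n+1}^2 | F_n] = X_n^2 + 1). By OST (τ has finite mean in a bounded region), E[M_τ] = E[M_0] = X_0^2 − 0 = 5^2 = 25. Also E[M_τ] = E[X_τ^2] − E[τ]. The walk exits at 0 or 72, with P(hit 72 first) = 5/72, so E[X_τ^2] = 72^2 · 5/72 + 0 = 360. Thus E[τ] = E[X_τ^2] − E[M_τ] = 360 − 25 = 335 = 5(72 − 5) = 335.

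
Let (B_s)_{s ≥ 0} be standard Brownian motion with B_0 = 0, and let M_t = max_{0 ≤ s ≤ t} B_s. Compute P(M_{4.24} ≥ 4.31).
P(M_{4.24} ≥ 4.31) = 2·P(B_{4.24} ≥ 4.31) = 2(1 − Φ(4.31/√4.24)) ≈ 0.0363

By the reflection principle for Brownian motion, P(M_t ≥ a) = 2 · P(B_t ≥ a) for a ≥ 0. Since B_t ~ N(0, t), P(B_t ≥ 4.31) = 1 − Φ(4.31/√t) = 1 − Φ(4.31/√4.24) = 1 − Φ(2.0931). So
  P(M_{4.24} ≥ 4.31) = 2(1 − Φ(2.0931)) ≈ 0.0363.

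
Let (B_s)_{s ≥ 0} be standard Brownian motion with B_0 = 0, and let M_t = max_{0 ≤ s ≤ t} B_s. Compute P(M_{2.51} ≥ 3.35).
P(M_{2.51} ≥ 3.35) = 2·P(B_{2.51} ≥ 3.35) = 2(1 − Φ(3.35/√2.51)) ≈ 0.0345

By the reflection principle for Brownian motion, P(M_t ≥ a) = 2 · P(B_t ≥ a) for a ≥ 0. Since B_t ~ N(0, t), P(B_t ≥ 3.35) = 1 − Φ(3.35/√t) = 1 − Φ(3.35/√2.51) = 1 − Φ(2.1145). So
  P(M_{2.51} ≥ 3.35) = 2(1 − Φ(2.1145)) ≈ 0.0345.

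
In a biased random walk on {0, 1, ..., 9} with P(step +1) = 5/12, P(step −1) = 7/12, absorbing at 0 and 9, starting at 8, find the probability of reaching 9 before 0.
P(hit 9 before 0) = (1 − (7/5)^8) / (1 − (7/5)^9) = 13435440/19200241

Let u_k denote P(reach 9 before 0 | start at k). Boundary: u_0 = 0, u_9 = 1. Recurrence: u_k = 5/12·u_{k+1} + 7/12·u_{k-1} for 1 ≤ k ≤ 8. Try u_k = A + B·r^k with r = q/p = (7/12)/(5/12) = 7/5. Substitution satisfies the recurrence; boundary conditions give:
  u_k = (1 − r^k) / (1 − r^N) = (1 − (7/5)^8) / (1 − (7/5)^9) = 13435440/19200241.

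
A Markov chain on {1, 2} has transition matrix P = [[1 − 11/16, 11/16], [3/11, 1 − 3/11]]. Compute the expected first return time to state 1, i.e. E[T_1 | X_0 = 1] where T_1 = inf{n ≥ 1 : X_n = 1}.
E[T_1 | X_0 = 1] = 1/π_1 = 169/48

For an irreducible recurrent Markov chain with stationary distribution π, E[T_i | X_0 = i] = 1/π_i (Kac's formula). Here π_1 = (3/11)/(11/16 + 3/11) = (3/11)/(169/176) = 48/169, so E[T_1 | X_0 = 1] = 1/π_1 = (11/16 + 3/11)/(3/11) = (169/176)/(3/11) = 169/48.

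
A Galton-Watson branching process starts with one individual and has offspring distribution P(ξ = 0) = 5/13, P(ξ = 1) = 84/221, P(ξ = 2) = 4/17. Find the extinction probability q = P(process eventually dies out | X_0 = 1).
q = 1

Mean offspring μ = 0·5/13 + 1·84/221 + 2·4/17 = 188/221 ≤ 1. For μ ≤ 1 with offspring not concentrated at 1, the Galton-Watson process goes extinct almost surely, so q = 1.
(Algebraic check: The pgf is f(s) = 5/13 + 84/221·s + 4/17·s². The extinction probability q is the smallest fixed point of f in [0, 1]. Setting s = f(s):
  4/17·s² + (84/221 − 1)·s + 5/13 = 0
  4/17·s² − (5/13 + 4/17)·s + 5/13 = 0
which factors as (s − 1)·(4/17·s − 5/13) = 0, giving roots s = 1 and s = (5/13)/(4/17) = 85/52. Since 85/52 ≥ 1, the smallest root in [0, 1] is s = 1.)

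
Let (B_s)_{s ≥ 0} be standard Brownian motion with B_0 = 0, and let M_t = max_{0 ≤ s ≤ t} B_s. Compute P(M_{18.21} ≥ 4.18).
P(M_{18.21} ≥ 4.18) = 2·P(B_{18.21} ≥ 4.18) = 2(1 − Φ(4.18/√18.21)) ≈ 0.3273

By the reflection principle for Brownian motion, P(M_t ≥ a) = 2 · P(B_t ≥ a) for a ≥ 0. Since B_t ~ N(0, t), P(B_t ≥ 4.18) = 1 − Φ(4.18/√t) = 1 − Φ(4.18/√18.21) = 1 − Φ(0.9795). So
  P(M_{18.21} ≥ 4.18) = 2(1 − Φ(0.9795)) ≈ 0.3273.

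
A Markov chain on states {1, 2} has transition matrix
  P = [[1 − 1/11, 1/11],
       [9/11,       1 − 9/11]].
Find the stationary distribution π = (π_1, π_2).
π_1 = 9/10, π_2 = 1/10

Solve πP = π with π_1 + π_2 = 1. From πP = π: π_1 · (1 − 1/11) + π_2 · 9/11 = π_1 ⇒ π_2 · 9/11 = π_1 · 1/11 ⇒ π_2/π_1 = (1/11)/(9/11) = 1/9. Together with π_1 + π_2 = 1:
  π_1 = (9/11)/(1/11 + 9/11) = (9/11)/(10/11) = 9/10,
  π_2 = (1/11)/(1/11 + 9/11) = (1/11)/(10/11) = 1/10.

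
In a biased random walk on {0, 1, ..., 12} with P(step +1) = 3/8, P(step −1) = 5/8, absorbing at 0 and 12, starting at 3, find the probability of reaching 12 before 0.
P(hit 12 before 0) = (1 − (5/3)^3) / (1 − (5/3)^12) = 19683/2485808

Let u_k denote P(reach 12 before 0 | start at k). Boundary: u_0 = 0, u_12 = 1. Recurrence: u_k = 3/8·u_{k+1} + 5/8·u_{k-1} for 1 ≤ k ≤ 11. Try u_k = A + B·r^k with r = q/p = (5/8)/(3/8) = 5/3. Substitution satisfies the recurrence; boundary conditions give:
  u_k = (1 − r^k) / (1 − r^N) = (1 − (5/3)^3) / (1 − (5/3)^12) = 19683/2485808.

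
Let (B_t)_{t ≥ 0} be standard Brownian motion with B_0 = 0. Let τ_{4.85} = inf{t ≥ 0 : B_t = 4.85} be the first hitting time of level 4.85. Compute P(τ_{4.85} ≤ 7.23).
P(τ_{4.85} ≤ 7.23) = 2(1 − Φ(4.85/√7.23)) = 2(1 − Φ(1.8037)) ≈ 0.0713

By the reflection principle for standard BM, P(τ_b ≤ t) = 2 · P(B_t ≥ b). Since B_t ~ N(0, t), P(B_t ≥ 4.85) = 1 − Φ(4.85/√t) = 1 − Φ(4.85/√7.23) = 1 − Φ(1.8037) ≈ 0.03564. Doubling: P(τ_{4.85} ≤ 7.23) ≈ 2 · 0.03564 = 0.07128 ≈ 0.0713.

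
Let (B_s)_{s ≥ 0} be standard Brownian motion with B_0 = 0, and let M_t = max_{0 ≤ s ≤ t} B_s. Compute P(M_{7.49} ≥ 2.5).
P(M_{7.49} ≥ 2.5) = 2·P(B_{7.49} ≥ 2.5) = 2(1 − Φ(2.5/√7.49)) ≈ 0.3610

By the reflection principle for Brownian motion, P(M_t ≥ a) = 2 · P(B_t ≥ a) for a ≥ 0. Since B_t ~ N(0, t), P(B_t ≥ 2.5) = 1 − Φ(2.5/√t) = 1 − Φ(2.5/√7.49) = 1 − Φ(0.9135). So
  P(M_{7.49} ≥ 2.5) = 2(1 − Φ(0.9135)) ≈ 0.3610.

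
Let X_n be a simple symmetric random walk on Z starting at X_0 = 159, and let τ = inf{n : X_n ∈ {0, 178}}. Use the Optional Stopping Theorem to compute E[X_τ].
E[X_τ] = 159

X_n is a martingale and τ is a bounded-mean stopping time (indeed τ is finite a.s. with bounded expectation since the walk is in a bounded region). By the OST, E[X_τ] = E[X_0] = 159. Equivalently: E[X_τ] = 178 · P(hit 178 first) + 0 · P(hit 0 first) = 178 · (159/178) = 159.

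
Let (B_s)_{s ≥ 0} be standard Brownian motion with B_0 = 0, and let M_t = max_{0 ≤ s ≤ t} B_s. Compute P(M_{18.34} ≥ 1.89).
P(M_{18.34} ≥ 1.89) = 2·P(B_{18.34} ≥ 1.89) = 2(1 − Φ(1.89/√18.34)) ≈ 0.6590

By the reflection principle for Brownian motion, P(M_t ≥ a) = 2 · P(B_t ≥ a) for a ≥ 0. Since B_t ~ N(0, t), P(B_t ≥ 1.89) = 1 − Φ(1.89/√t) = 1 − Φ(1.89/√18.34) = 1 − Φ(0.4413). So
  P(M_{18.34} ≥ 1.89) = 2(1 − Φ(0.4413)) ≈ 0.6590.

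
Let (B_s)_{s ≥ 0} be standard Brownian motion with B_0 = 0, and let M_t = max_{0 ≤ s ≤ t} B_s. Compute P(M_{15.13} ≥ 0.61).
P(M_{15.13} ≥ 0.61) = 2·P(B_{15.13} ≥ 0.61) = 2(1 − Φ(0.61/√15.13)) ≈ 0.8754

By the reflection principle for Brownian motion, P(M_t ≥ a) = 2 · P(B_t ≥ a) for a ≥ 0. Since B_t ~ N(0, t), P(B_t ≥ 0.61) = 1 − Φ(0.61/√t) = 1 − Φ(0.61/√15.13) = 1 − Φ(0.1568). So
  P(M_{15.13} ≥ 0.61) = 2(1 − Φ(0.1568)) ≈ 0.8754.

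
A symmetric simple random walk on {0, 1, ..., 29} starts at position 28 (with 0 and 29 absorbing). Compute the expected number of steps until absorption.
E[τ | X_0 = 28] = 28

Let v_k = E[τ | X_0 = k]. Boundary: v_0 = v_29 = 0. Recurrence: v_k = 1 + (v_{k-1} + v_{k+1})/2 for 1 ≤ k ≤ 28. The particular solution to v_k − (v_{k-1} + v_{k+1})/2 = 1 is v_k = −k^2. Adding homogeneous solution A + B k and matching boundaries gives v_k = k (29 − k). Substituting k = 28: v_28 = 28 · 1 = 28.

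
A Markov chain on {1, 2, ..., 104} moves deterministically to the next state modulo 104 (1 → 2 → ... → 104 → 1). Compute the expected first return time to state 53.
E[T_53 | X_0 = 53] = 104

The chain cycles deterministically, so starting at state 53 it returns in exactly 104 steps. Equivalently, the stationary distribution is uniform π_j = 1/104 for every state j, so by Kac's formula E[T_53] = 1/π_53 = 104.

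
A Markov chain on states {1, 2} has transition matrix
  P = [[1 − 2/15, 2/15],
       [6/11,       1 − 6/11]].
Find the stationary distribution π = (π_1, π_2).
π_1 = 45/56, π_2 = 11/56

Solve πP = π with π_1 + π_2 = 1. From πP = π: π_1 · (1 − 2/15) + π_2 · 6/11 = π_1 ⇒ π_2 · 6/11 = π_1 · 2/15 ⇒ π_2/π_1 = (2/15)/(6/11) = 11/45. Together with π_1 + π_2 = 1:
  π_1 = (6/11)/(2/15 + 6/11) = (6/11)/(112/165) = 45/56,
  π_2 = (2/15)/(2/15 + 6/11) = (2/15)/(112/165) = 11/56.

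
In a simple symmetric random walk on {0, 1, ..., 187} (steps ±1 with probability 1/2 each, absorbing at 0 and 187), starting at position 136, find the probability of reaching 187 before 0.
P(hit 187 before 0) = 136/187 = 8/11

Let u_k = P(hit 187 before 0 | start at k). Then u_0 = 0, u_187 = 1, and u_k = u_{k-1}/2 + u_{k+1}/2 for 1 ≤ k ≤ 186. This harmonic recurrence is solved by u_k = k/187, giving u_136 = 136/187 = 8/11.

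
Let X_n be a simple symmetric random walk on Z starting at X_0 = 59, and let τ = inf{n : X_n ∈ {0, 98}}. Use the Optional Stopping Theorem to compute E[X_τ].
E[X_τ] = 59

X_n is a martingale and τ is a bounded-mean stopping time (indeed τ is finite a.s. with bounded expectation since the walk is in a bounded region). By the OST, E[X_τ] = E[X_0] = 59. Equivalently: E[X_τ] = 98 · P(hit 98 first) + 0 · P(hit 0 first) = 98 · (59/98) = 59.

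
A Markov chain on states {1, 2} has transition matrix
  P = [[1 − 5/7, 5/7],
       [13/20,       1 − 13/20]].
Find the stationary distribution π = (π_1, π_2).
π_1 = 91/191, π_2 = 100/191

Solve πP = π with π_1 + π_2 = 1. From πP = π: π_1 · (1 − 5/7) + π_2 · 13/20 = π_1 ⇒ π_2 · 13/20 = π_1 · 5/7 ⇒ π_2/π_1 = (5/7)/(13/20) = 100/91. Together with π_1 + π_2 = 1:
  π_1 = (13/20)/(5/7 + 13/20) = (13/20)/(191/140) = 91/191,
  π_2 = (5/7)/(5/7 + 13/20) = (5/7)/(191/140) = 100/191.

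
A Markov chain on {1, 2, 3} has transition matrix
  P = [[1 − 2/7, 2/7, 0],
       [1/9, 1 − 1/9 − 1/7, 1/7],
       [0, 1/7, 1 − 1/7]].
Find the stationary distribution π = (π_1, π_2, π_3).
π = (7/43, 18/43, 18/43)

This is a birth-death chain on three states, which satisfies detailed balance: π_1 · P_{12} = π_2 · P_{21} and π_2 · P_{23} = π_3 · P_{32}.
From π_1 · 2/7 = π_2 · 1/9: π_2/π_1 = (2/7)/(1/9) = 18/7.
From π_2 · 1/7 = π_3 · 1/7: π_3/π_2 = (1/7)/(1/7) = 1.
Take π_1 proportional to 1; then unnormalized π = (1, 18/7, 18/7). Normalize by dividing by the sum 43/7:
  π = (7/43, 18/43, 18/43).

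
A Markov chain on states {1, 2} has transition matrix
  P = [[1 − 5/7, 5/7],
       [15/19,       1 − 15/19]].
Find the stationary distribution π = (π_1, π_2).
π_1 = 21/40, π_2 = 19/40

Solve πP = π with π_1 + π_2 = 1. From πP = π: π_1 · (1 − 5/7) + π_2 · 15/19 = π_1 ⇒ π_2 · 15/19 = π_1 · 5/7 ⇒ π_2/π_1 = (5/7)/(15/19) = 19/21. Together with π_1 + π_2 = 1:
  π_1 = (15/19)/(5/7 + 15/19) = (15/19)/(200/133) = 21/40,
  π_2 = (5/7)/(5/7 + 15/19) = (5/7)/(200/133) = 19/40.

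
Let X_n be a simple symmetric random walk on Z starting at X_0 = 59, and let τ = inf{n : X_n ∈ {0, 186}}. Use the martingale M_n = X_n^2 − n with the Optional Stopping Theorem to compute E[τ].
E[τ] = 7493

M_n = X_n^2 − n is a martingale (since E[X_{n+1}^2 | F_n] = X_n^2 + 1). By OST (τ has finite mean in a bounded region), E[M_τ] = E[M_0] = X_0^2 − 0 = 59^2 = 3481. Also E[M_τ] = E[X_τ^2] − E[τ]. The walk exits at 0 or 186, with P(hit 186 first) = 59/186, so E[X_τ^2] = 186^2 · 59/186 + 0 = 10974. Thus E[τ] = E[X_τ^2] − E[M_τ] = 10974 − 3481 = 7493 = 59(186 − 59) = 7493.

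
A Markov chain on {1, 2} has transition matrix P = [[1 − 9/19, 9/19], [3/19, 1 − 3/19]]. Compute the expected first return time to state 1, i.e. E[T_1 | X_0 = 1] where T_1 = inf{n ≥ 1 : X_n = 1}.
E[T_1 | X_0 = 1] = 1/π_1 = 4

For an irreducible recurrent Markov chain with stationary distribution π, E[T_i | X_0 = i] = 1/π_i (Kac's formula). Here π_1 = (3/19)/(9/19 + 3/19) = (3/19)/(12/19) = 1/4, so E[T_1 | X_0 = 1] = 1/π_1 = (9/19 + 3/19)/(3/19) = (12/19)/(3/19) = 4.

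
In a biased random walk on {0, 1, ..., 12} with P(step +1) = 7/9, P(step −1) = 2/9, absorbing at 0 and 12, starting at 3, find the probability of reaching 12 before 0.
P(hit 12 before 0) = (1 − (2/7)^3) / (1 − (2/7)^12) = 40353607/41317263

Let u_k denote P(reach 12 before 0 | start at k). Boundary: u_0 = 0, u_12 = 1. Recurrence: u_k = 7/9·u_{k+1} + 2/9·u_{k-1} for 1 ≤ k ≤ 11. Try u_k = A + B·r^k with r = q/p = (2/9)/(7/9) = 2/7. Substitution satisfies the recurrence; boundary conditions give:
  u_k = (1 − r^k) / (1 − r^N) = (1 − (2/7)^3) / (1 − (2/7)^12) = 40353607/41317263.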